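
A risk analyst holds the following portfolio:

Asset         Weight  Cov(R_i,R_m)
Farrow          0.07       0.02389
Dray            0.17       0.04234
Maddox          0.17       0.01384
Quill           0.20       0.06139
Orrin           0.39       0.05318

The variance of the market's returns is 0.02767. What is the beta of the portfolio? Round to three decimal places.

1.599

β_Farrow = 0.02389 / 0.02767 = 0.8634
β_Dray = 0.04234 / 0.02767 = 1.5302
β_Maddox = 0.01384 / 0.02767 = 0.5002
β_Quill = 0.06139 / 0.02767 = 2.2186
β_Orrin = 0.05318 / 0.02767 = 1.9219
β_P = Σ w_i β_i = 0.07×0.8634 + 0.17×1.5302 + 0.17×0.5002 + 0.20×2.2186 + 0.39×1.9219 = 1.5989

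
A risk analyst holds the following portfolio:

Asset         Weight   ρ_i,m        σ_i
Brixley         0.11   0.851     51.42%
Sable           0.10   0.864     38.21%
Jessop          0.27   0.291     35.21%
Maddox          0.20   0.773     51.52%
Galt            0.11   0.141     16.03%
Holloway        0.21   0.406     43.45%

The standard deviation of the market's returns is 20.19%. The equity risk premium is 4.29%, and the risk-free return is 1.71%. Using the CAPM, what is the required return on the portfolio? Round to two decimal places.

6.55%

β_Brixley = 0.851 × 51.42% / 20.19% = 2.1673
β_Sable = 0.864 × 38.21% / 20.19% = 1.6351
β_Jessop = 0.291 × 35.21% / 20.19% = 0.5075
β_Maddox = 0.773 × 51.52% / 20.19% = 1.9725
β_Galt = 0.141 × 16.03% / 20.19% = 0.1119
β_Holloway = 0.406 × 43.45% / 20.19% = 0.8737
β_P = Σ w_i β_i = 0.11×2.1673 + 0.10×1.6351 + 0.27×0.5075 + 0.20×1.9725 + 0.11×0.1119 + 0.21×0.8737 = 1.1292
E(R_P) = R_f + β_P × MRP = 1.71% + 1.1292 × 4.29% = 6.55%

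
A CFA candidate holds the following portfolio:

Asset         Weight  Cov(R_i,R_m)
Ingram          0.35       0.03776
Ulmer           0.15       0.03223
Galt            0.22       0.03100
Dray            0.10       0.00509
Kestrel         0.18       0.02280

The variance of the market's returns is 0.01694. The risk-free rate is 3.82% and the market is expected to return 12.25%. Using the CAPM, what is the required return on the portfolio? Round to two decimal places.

18.49%

β_Ingram = 0.03776 / 0.01694 = 2.2290
β_Ulmer = 0.03223 / 0.01694 = 1.9026
β_Galt = 0.03100 / 0.01694 = 1.8300
β_Dray = 0.00509 / 0.01694 = 0.3005
β_Kestrel = 0.02280 / 0.01694 = 1.3459
β_P = Σ w_i β_i = 0.35×2.2290 + 0.15×1.9026 + 0.22×1.8300 + 0.10×0.3005 + 0.18×1.3459 = 1.7405
MRP = 12.25% − 3.82% = 8.43%
E(R_P) = R_f + β_P × MRP = 3.82% + 1.7405 × 8.43% = 18.49%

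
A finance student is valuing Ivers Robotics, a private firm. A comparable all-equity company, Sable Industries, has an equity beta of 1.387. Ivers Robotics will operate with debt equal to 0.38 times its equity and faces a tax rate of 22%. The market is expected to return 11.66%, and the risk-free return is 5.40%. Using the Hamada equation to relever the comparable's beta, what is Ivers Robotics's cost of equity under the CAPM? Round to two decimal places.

16.66%

β_L = β_U × [1 + (1 − t)(D/E)] = 1.387 × [1 + (1 − 0.22) × 0.38]
    = 1.387 × [1 + 0.78 × 0.38] = 1.387 × 1.2964 = 1.7981
MRP = 11.66% − 5.40% = 6.26%
E(R) = R_f + β_L × MRP = 5.40% + 1.7981 × 6.26% = 16.66%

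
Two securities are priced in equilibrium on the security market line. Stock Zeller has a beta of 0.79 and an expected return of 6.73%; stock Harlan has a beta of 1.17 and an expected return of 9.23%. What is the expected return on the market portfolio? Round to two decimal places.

Both satisfy E(R) = R_f + β·MRP, so the slope of the SML is
MRP = (9.23% − 6.73%) / (1.17 − 0.79) = 2.50% / 0.38 = 6.5789%
R_f = E(R_Zeller) − β_Zeller·MRP = 6.73% − 0.79 × 6.5789% = 1.5327%
E(R_m) = R_f + MRP = 1.5327% + 6.5789% = 8.11%

8.11%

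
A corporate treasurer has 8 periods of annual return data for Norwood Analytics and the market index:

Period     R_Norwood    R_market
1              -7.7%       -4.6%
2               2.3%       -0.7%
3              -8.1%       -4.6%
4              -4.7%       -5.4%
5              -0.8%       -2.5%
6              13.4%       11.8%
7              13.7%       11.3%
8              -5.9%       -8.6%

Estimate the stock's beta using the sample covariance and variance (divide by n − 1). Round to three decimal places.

Mean R_i = (-7.7 + 2.3 − 8.1 − 4.7 − 0.8 + 13.4 + 13.7 − 5.9) / 8 = 0.2750%
Mean R_m = (-4.6 − 0.7 − 4.6 − 5.4 − 2.5 + 11.8 + 11.3 − 8.6) / 8 = -0.4125%
Σ(R_i − R̄_i)(R_m − R̄_m) = 463.0275  ⇒  Cov = 463.0275 / 7 = 66.1468
Σ(R_m − R̄_m)² = 417.7488  ⇒  Var(R_m) = 417.7488 / 7 = 59.6784
β = Cov / Var(R_m) = 66.1468 / 59.6784 = 1.1084

1.108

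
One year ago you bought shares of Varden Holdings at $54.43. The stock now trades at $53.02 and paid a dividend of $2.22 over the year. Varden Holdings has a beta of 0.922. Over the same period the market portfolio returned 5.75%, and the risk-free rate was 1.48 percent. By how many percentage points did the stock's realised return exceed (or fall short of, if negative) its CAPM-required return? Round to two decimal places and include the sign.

-3.93%

Realised HPR = (P1 + D1 − P0) / P0 = (53.02 + 2.22 − 54.43) / 54.43 = 0.81 / 54.43 = 1.4881%
MRP = 5.75% − 1.48% = 4.27%
CAPM required = R_f + β·MRP = 1.48% + 0.922 × 4.27% = 5.41694%
α = realised − required = 1.4881% − 5.41694% = -3.93%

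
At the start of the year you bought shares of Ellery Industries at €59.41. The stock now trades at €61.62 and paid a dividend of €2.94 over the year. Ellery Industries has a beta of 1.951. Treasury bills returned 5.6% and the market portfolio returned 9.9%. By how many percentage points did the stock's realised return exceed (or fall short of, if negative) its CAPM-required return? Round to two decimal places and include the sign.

-5.32%

Realised HPR = (P1 + D1 − P0) / P0 = (61.62 + 2.94 − 59.41) / 59.41 = 5.15 / 59.41 = 8.6686%
MRP = 9.9% − 5.6% = 4.30%
CAPM required = R_f + β·MRP = 5.6% + 1.951 × 4.3% = 13.9893%
α = realised − required = 8.6686% − 13.9893% = -5.32%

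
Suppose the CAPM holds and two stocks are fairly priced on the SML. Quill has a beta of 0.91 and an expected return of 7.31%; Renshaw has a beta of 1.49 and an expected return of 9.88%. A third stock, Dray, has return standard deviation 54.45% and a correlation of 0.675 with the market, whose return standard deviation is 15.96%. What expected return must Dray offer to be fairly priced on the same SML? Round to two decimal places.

13.48%

MRP = (9.88% − 7.31%) / (1.49 − 0.91) = 4.4310%
R_f = 7.31% − 0.91 × 4.4310% = 3.2778%
β_Dray = ρ·σ_i/σ_m = 0.675 × 54.45 / 15.96 = 2.3029
E(R_Dray) = R_f + β × MRP = 3.2778% + 2.3029 × 4.4310% = 13.48%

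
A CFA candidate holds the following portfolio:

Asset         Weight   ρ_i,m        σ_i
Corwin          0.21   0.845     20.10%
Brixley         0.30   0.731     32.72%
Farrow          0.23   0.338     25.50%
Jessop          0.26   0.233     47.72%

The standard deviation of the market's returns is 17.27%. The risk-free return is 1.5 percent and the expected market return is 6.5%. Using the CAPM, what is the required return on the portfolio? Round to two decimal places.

β_Corwin = 0.845 × 20.10% / 17.27% = 0.9835
β_Brixley = 0.731 × 32.72% / 17.27% = 1.3850
β_Farrow = 0.338 × 25.50% / 17.27% = 0.4991
β_Jessop = 0.233 × 47.72% / 17.27% = 0.6438
β_P = Σ w_i β_i = 0.21×0.9835 + 0.30×1.3850 + 0.23×0.4991 + 0.26×0.6438 = 0.9042
MRP = 6.5% − 1.5% = 5.00%
E(R_P) = R_f + β_P × MRP = 1.5% + 0.9042 × 5.0% = 6.02%

6.02%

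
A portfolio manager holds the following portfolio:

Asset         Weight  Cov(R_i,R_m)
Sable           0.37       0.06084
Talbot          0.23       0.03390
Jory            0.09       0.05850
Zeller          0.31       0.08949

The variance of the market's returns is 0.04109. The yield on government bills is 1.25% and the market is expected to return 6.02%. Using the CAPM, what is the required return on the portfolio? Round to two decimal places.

8.60%

β_Sable = 0.06084 / 0.04109 = 1.4807
β_Talbot = 0.03390 / 0.04109 = 0.8250
β_Jory = 0.05850 / 0.04109 = 1.4237
β_Zeller = 0.08949 / 0.04109 = 2.1779
β_P = Σ w_i β_i = 0.37×1.4807 + 0.23×0.8250 + 0.09×1.4237 + 0.31×2.1779 = 1.5409
MRP = 6.02% − 1.25% = 4.77%
E(R_P) = R_f + β_P × MRP = 1.25% + 1.5409 × 4.77% = 8.60%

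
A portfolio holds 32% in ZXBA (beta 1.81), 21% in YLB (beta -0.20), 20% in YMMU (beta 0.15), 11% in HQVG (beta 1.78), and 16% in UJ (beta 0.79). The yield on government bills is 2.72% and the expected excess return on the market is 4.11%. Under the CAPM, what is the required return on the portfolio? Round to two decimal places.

6.38%

β_P = Σ w_i β_i = 0.32×1.81 + 0.21×-0.20 + 0.20×0.15 + 0.11×1.78 + 0.16×0.79 = 0.8894
E(R_P) = R_f + β_P × MRP = 2.72% + 0.8894 × 4.11% = 6.38%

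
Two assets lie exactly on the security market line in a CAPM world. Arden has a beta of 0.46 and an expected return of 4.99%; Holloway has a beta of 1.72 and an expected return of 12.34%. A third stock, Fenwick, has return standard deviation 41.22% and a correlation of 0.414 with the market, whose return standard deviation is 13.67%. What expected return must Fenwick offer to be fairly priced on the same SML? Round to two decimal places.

MRP = (12.34% − 4.99%) / (1.72 − 0.46) = 5.8333%
R_f = 4.99% − 0.46 × 5.8333% = 2.3067%
β_Fenwick = ρ·σ_i/σ_m = 0.414 × 41.22 / 13.67 = 1.2484
E(R_Fenwick) = R_f + β × MRP = 2.3067% + 1.2484 × 5.8333% = 9.59%

9.59%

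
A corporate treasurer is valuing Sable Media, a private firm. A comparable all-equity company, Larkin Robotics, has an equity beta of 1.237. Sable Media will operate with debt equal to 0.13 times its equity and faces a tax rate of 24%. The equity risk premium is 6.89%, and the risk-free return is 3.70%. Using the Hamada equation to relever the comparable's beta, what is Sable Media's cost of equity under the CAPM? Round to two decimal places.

13.06%

β_L = β_U × [1 + (1 − t)(D/E)] = 1.237 × [1 + (1 − 0.24) × 0.13]
    = 1.237 × [1 + 0.76 × 0.13] = 1.237 × 1.0988 = 1.3592
E(R) = R_f + β_L × MRP = 3.70% + 1.3592 × 6.89% = 13.06%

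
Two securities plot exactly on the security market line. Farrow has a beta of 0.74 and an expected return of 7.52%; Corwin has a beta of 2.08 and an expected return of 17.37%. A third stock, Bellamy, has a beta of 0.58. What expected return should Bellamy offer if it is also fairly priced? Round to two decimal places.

6.34%

MRP (SML slope) = (17.37% − 7.52%) / (2.08 − 0.74) = 9.85% / 1.34 = 7.3507%
R_f (intercept) = 7.52% − 0.74 × 7.3507% = 2.0805%
E(R_Bellamy) = R_f + β × MRP = 2.0805% + 0.58 × 7.3507% = 6.34%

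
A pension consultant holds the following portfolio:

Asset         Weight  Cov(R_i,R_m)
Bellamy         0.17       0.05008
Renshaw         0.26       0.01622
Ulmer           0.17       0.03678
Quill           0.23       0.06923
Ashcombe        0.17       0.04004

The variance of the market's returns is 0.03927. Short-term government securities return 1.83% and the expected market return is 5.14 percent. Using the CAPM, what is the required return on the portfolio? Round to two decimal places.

β_Bellamy = 0.05008 / 0.03927 = 1.2753
β_Renshaw = 0.01622 / 0.03927 = 0.4130
β_Ulmer = 0.03678 / 0.03927 = 0.9366
β_Quill = 0.06923 / 0.03927 = 1.7629
β_Ashcombe = 0.04004 / 0.03927 = 1.0196
β_P = Σ w_i β_i = 0.17×1.2753 + 0.26×0.4130 + 0.17×0.9366 + 0.23×1.7629 + 0.17×1.0196 = 1.0622
MRP = 5.14% − 1.83% = 3.31%
E(R_P) = R_f + β_P × MRP = 1.83% + 1.0622 × 3.31% = 5.35%

5.35%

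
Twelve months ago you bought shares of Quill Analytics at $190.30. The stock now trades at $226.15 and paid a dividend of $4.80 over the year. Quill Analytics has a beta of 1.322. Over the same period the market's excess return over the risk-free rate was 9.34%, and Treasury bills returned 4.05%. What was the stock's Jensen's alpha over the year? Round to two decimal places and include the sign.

Realised HPR = (P1 + D1 − P0) / P0 = (226.15 + 4.80 − 190.30) / 190.30 = 40.65 / 190.30 = 21.3610%
CAPM required = R_f + β·MRP = 4.05% + 1.322 × 9.34% = 16.39748%
α = realised − required = 21.3610% − 16.39748% = +4.96%

+4.96%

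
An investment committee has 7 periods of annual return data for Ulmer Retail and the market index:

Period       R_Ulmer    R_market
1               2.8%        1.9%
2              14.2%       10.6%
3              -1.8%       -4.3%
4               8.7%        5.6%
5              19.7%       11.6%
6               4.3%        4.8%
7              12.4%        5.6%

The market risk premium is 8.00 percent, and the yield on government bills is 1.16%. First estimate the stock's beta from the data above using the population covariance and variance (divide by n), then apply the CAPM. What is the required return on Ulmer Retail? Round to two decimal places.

11.53%

Mean R_i = (2.8 + 14.2 − 1.8 + 8.7 + 19.7 + 4.3 + 12.4) / 7 = 8.6143%
Mean R_m = (1.9 + 10.6 − 4.3 + 5.6 + 11.6 + 4.8 + 5.6) / 7 = 5.1143%
Σ(R_i − R̄_i)(R_m − R̄_m) = 222.5086  ⇒  Cov = 222.5086 / 7 = 31.7869
Σ(R_m − R̄_m)² = 171.6886  ⇒  Var(R_m) = 171.6886 / 7 = 24.5269
β = Cov / Var(R_m) = 31.7869 / 24.5269 = 1.2960
E(R) = R_f + β × MRP = 1.16% + 1.2960 × 8.00% = 11.53%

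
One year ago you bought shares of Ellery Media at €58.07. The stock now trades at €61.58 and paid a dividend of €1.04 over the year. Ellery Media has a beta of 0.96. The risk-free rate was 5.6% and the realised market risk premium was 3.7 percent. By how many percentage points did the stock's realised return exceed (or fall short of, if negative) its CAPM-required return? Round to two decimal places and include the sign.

-1.32%

Realised HPR = (P1 + D1 − P0) / P0 = (61.58 + 1.04 − 58.07) / 58.07 = 4.55 / 58.07 = 7.8354%
CAPM required = R_f + β·MRP = 5.6% + 0.96 × 3.7% = 9.1520%
α = realised − required = 7.8354% − 9.1520% = -1.32%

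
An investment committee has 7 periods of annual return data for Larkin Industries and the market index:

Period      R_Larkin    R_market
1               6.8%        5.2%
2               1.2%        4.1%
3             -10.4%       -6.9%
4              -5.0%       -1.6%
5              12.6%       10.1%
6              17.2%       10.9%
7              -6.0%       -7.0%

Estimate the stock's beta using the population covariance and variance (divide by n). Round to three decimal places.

Mean R_i = (6.8 + 1.2 − 10.4 − 5.0 + 12.6 + 17.2 − 6.0) / 7 = 2.3429%
Mean R_m = (5.2 + 4.1 − 6.9 − 1.6 + 10.1 + 10.9 − 7.0) / 7 = 2.1143%
Σ(R_i − R̄_i)(R_m − R̄_m) = 442.1057  ⇒  Cov = 442.1057 / 7 = 63.1580
Σ(R_m − R̄_m)² = 332.5486  ⇒  Var(R_m) = 332.5486 / 7 = 47.5069
β = Cov / Var(R_m) = 63.1580 / 47.5069 = 1.3294

1.329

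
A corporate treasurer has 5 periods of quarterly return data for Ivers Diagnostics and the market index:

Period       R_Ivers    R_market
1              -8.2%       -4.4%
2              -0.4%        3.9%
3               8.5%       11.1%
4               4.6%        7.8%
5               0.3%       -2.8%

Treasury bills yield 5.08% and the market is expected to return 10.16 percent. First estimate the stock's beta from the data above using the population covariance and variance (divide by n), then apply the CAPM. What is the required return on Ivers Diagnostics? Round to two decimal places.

9.34%

Mean R_i = (-8.2 − 0.4 + 8.5 + 4.6 + 0.3) / 5 = 0.9600%
Mean R_m = (-4.4 + 3.9 + 11.1 + 7.8 − 2.8) / 5 = 3.1200%
Σ(R_i − R̄_i)(R_m − R̄_m) = 148.9340  ⇒  Cov = 148.9340 / 5 = 29.7868
Σ(R_m − R̄_m)² = 177.7880  ⇒  Var(R_m) = 177.7880 / 5 = 35.5576
β = Cov / Var(R_m) = 29.7868 / 35.5576 = 0.8377
MRP = 10.16% − 5.08% = 5.08%
E(R) = R_f + β × MRP = 5.08% + 0.8377 × 5.08% = 9.34%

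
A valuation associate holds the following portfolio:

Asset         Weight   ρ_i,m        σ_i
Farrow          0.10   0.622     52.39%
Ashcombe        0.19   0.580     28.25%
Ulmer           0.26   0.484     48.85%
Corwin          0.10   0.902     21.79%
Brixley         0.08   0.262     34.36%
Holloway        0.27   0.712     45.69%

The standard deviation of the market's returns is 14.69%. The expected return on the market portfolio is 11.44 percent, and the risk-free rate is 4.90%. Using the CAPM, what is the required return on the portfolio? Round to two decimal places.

β_Farrow = 0.622 × 52.39% / 14.69% = 2.2183
β_Ashcombe = 0.580 × 28.25% / 14.69% = 1.1154
β_Ulmer = 0.484 × 48.85% / 14.69% = 1.6095
β_Corwin = 0.902 × 21.79% / 14.69% = 1.3380
β_Brixley = 0.262 × 34.36% / 14.69% = 0.6128
β_Holloway = 0.712 × 45.69% / 14.69% = 2.2145
β_P = Σ w_i β_i = 0.10×2.2183 + 0.19×1.1154 + 0.26×1.6095 + 0.10×1.3380 + 0.08×0.6128 + 0.27×2.2145 = 1.6330
MRP = 11.44% − 4.90% = 6.54%
E(R_P) = R_f + β_P × MRP = 4.90% + 1.6330 × 6.54% = 15.58%

15.58%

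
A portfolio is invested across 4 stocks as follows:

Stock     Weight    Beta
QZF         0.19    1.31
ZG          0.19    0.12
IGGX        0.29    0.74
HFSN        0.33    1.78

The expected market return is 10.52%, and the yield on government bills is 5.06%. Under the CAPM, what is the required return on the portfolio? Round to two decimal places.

β_P = Σ w_i β_i = 0.19×1.31 + 0.19×0.12 + 0.29×0.74 + 0.33×1.78 = 1.0737
MRP = 10.52% − 5.06% = 5.46%
E(R_P) = R_f + β_P × MRP = 5.06% + 1.0737 × 5.46% = 10.92%

10.92%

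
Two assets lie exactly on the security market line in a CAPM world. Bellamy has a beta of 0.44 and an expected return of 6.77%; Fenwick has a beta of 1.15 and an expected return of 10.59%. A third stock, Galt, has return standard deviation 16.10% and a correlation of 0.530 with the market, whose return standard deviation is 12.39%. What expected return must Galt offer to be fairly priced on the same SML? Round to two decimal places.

8.11%

MRP = (10.59% − 6.77%) / (1.15 − 0.44) = 5.3803%
R_f = 6.77% − 0.44 × 5.3803% = 4.4027%
β_Galt = ρ·σ_i/σ_m = 0.530 × 16.10 / 12.39 = 0.6887
E(R_Galt) = R_f + β × MRP = 4.4027% + 0.6887 × 5.3803% = 8.11%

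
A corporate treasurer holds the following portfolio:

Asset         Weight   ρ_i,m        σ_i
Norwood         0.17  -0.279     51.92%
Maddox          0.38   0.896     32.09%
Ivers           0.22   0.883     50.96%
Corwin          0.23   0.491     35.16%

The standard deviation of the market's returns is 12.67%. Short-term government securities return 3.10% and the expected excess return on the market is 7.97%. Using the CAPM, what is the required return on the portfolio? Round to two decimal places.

β_Norwood = -0.279 × 51.92% / 12.67% = -1.1433
β_Maddox = 0.896 × 32.09% / 12.67% = 2.2693
β_Ivers = 0.883 × 50.96% / 12.67% = 3.5515
β_Corwin = 0.491 × 35.16% / 12.67% = 1.3626
β_P = Σ w_i β_i = 0.17×-1.1433 + 0.38×2.2693 + 0.22×3.5515 + 0.23×1.3626 = 1.7627
E(R_P) = R_f + β_P × MRP = 3.10% + 1.7627 × 7.97% = 17.15%

17.15%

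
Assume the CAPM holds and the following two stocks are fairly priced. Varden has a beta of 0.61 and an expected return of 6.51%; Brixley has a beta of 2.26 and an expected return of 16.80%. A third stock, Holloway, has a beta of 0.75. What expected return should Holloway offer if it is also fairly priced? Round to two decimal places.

7.38%

MRP (SML slope) = (16.80% − 6.51%) / (2.26 − 0.61) = 10.29% / 1.65 = 6.2364%
R_f (intercept) = 6.51% − 0.61 × 6.2364% = 2.7058%
E(R_Holloway) = R_f + β × MRP = 2.7058% + 0.75 × 6.2364% = 7.38%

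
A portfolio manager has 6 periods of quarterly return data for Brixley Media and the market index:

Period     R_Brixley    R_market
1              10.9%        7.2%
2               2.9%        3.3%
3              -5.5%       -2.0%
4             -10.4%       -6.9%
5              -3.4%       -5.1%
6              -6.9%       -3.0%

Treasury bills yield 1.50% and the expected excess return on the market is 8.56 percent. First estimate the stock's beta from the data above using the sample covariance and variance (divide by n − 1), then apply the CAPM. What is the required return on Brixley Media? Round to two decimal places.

13.25%

Mean R_i = (10.9 + 2.9 − 5.5 − 10.4 − 3.4 − 6.9) / 6 = -2.0667%
Mean R_m = (7.2 + 3.3 − 2.0 − 6.9 − 5.1 − 3.0) / 6 = -1.0833%
Σ(R_i − R̄_i)(R_m − R̄_m) = 195.4167  ⇒  Cov = 195.4167 / 5 = 39.0833
Σ(R_m − R̄_m)² = 142.3083  ⇒  Var(R_m) = 142.3083 / 5 = 28.4617
β = Cov / Var(R_m) = 39.0833 / 28.4617 = 1.3732
E(R) = R_f + β × MRP = 1.50% + 1.3732 × 8.56% = 13.25%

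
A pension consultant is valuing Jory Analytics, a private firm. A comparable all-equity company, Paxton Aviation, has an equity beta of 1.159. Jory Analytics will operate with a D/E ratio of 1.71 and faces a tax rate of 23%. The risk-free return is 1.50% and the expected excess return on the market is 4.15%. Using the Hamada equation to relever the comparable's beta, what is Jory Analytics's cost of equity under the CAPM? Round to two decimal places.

β_L = β_U × [1 + (1 − t)(D/E)] = 1.159 × [1 + (1 − 0.23) × 1.71]
    = 1.159 × [1 + 0.77 × 1.71] = 1.159 × 2.3167 = 2.6851
E(R) = R_f + β_L × MRP = 1.50% + 2.6851 × 4.15% = 12.64%

12.64%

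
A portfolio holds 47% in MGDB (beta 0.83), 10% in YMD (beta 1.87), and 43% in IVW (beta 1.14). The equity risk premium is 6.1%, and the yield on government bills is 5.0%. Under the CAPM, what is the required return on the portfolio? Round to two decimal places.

β_P = Σ w_i β_i = 0.47×0.83 + 0.10×1.87 + 0.43×1.14 = 1.0673
E(R_P) = R_f + β_P × MRP = 5.0% + 1.0673 × 6.1% = 11.51%

11.51%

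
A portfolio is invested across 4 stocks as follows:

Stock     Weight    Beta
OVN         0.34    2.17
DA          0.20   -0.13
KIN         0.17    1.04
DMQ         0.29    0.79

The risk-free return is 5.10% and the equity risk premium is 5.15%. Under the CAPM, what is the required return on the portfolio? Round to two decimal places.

10.86%

β_P = Σ w_i β_i = 0.34×2.17 + 0.20×-0.13 + 0.17×1.04 + 0.29×0.79 = 1.1177
E(R_P) = R_f + β_P × MRP = 5.10% + 1.1177 × 5.15% = 10.86%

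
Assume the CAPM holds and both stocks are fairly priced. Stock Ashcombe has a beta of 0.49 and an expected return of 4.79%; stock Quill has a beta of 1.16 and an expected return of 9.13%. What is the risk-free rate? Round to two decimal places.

1.62%

Both satisfy E(R) = R_f + β·MRP, so the slope of the SML is
MRP = (9.13% − 4.79%) / (1.16 − 0.49) = 4.34% / 0.67 = 6.4776%
R_f = E(R_Ashcombe) − β_Ashcombe·MRP = 4.79% − 0.49 × 6.4776% = 1.6160%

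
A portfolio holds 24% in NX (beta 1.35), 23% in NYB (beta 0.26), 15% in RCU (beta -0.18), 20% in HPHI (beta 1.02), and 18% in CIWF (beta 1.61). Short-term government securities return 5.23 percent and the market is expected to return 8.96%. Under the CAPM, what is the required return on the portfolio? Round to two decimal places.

8.40%

β_P = Σ w_i β_i = 0.24×1.35 + 0.23×0.26 + 0.15×-0.18 + 0.20×1.02 + 0.18×1.61 = 0.8506
MRP = 8.96% − 5.23% = 3.73%
E(R_P) = R_f + β_P × MRP = 5.23% + 0.8506 × 3.73% = 8.40%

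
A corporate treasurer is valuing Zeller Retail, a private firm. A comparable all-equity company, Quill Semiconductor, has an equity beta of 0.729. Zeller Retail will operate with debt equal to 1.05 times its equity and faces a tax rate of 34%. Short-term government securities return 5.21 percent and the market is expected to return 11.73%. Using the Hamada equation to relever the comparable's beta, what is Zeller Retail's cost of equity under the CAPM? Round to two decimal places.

β_L = β_U × [1 + (1 − t)(D/E)] = 0.729 × [1 + (1 − 0.34) × 1.05]
    = 0.729 × [1 + 0.66 × 1.05] = 0.729 × 1.6930 = 1.2342
MRP = 11.73% − 5.21% = 6.52%
E(R) = R_f + β_L × MRP = 5.21% + 1.2342 × 6.52% = 13.26%

13.26%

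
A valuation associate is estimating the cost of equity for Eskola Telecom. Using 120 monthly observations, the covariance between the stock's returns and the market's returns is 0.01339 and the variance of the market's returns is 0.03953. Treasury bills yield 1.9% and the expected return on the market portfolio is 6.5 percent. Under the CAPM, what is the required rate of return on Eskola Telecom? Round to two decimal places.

3.46%

β = Cov(R_i, R_m) / Var(R_m) = 0.01339 / 0.03953 = 0.3387
MRP = 6.5% − 1.9% = 4.60%
E(R) = R_f + β × MRP = 1.9% + 0.3387 × 4.6% = 3.46%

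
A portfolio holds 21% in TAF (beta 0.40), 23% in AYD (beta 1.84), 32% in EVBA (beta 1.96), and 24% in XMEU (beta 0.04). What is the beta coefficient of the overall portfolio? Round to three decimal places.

β_P = Σ w_i β_i = 0.21×0.40 + 0.23×1.84 + 0.32×1.96 + 0.24×0.04 = 1.1440

1.144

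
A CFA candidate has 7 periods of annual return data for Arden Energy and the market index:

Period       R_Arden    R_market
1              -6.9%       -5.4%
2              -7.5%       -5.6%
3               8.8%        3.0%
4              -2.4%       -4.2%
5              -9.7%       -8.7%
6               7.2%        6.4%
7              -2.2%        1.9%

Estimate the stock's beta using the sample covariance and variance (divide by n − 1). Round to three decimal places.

Mean R_i = (-6.9 − 7.5 + 8.8 − 2.4 − 9.7 + 7.2 − 2.2) / 7 = -1.8143%
Mean R_m = (-5.4 − 5.6 + 3.0 − 4.2 − 8.7 + 6.4 + 1.9) / 7 = -1.8000%
Σ(R_i − R̄_i)(R_m − R̄_m) = 219.1700  ⇒  Cov = 219.1700 / 6 = 36.5283
Σ(R_m − R̄_m)² = 184.7400  ⇒  Var(R_m) = 184.7400 / 6 = 30.7900
β = Cov / Var(R_m) = 36.5283 / 30.7900 = 1.1864

1.186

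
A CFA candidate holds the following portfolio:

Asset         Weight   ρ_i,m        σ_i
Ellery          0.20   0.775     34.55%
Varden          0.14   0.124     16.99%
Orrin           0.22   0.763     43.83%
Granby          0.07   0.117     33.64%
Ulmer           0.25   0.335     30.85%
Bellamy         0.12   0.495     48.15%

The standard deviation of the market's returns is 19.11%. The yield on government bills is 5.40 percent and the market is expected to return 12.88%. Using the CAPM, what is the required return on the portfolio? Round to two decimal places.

β_Ellery = 0.775 × 34.55% / 19.11% = 1.4012
β_Varden = 0.124 × 16.99% / 19.11% = 0.1102
β_Orrin = 0.763 × 43.83% / 19.11% = 1.7500
β_Granby = 0.117 × 33.64% / 19.11% = 0.2060
β_Ulmer = 0.335 × 30.85% / 19.11% = 0.5408
β_Bellamy = 0.495 × 48.15% / 19.11% = 1.2472
β_P = Σ w_i β_i = 0.20×1.4012 + 0.14×0.1102 + 0.22×1.7500 + 0.07×0.2060 + 0.25×0.5408 + 0.12×1.2472 = 0.9800
MRP = 12.88% − 5.40% = 7.48%
E(R_P) = R_f + β_P × MRP = 5.40% + 0.9800 × 7.48% = 12.73%

12.73%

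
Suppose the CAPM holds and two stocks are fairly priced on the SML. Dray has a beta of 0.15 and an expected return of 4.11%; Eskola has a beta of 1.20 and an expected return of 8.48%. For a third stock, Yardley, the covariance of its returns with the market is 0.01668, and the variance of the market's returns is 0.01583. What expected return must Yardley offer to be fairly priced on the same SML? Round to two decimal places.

MRP = (8.48% − 4.11%) / (1.20 − 0.15) = 4.1619%
R_f = 4.11% − 0.15 × 4.1619% = 3.4857%
β_Yardley = Cov / Var(R_m) = 0.01668 / 0.01583 = 1.0537
E(R_Yardley) = R_f + β × MRP = 3.4857% + 1.0537 × 4.1619% = 7.87%

7.87%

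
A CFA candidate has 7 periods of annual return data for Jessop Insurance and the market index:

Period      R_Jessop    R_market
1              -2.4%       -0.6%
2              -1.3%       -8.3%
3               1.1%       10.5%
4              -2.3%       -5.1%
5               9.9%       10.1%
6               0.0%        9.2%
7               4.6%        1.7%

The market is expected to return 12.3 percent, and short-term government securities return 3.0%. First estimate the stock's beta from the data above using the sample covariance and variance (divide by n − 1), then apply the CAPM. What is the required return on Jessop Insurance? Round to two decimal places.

6.16%

Mean R_i = (-2.4 − 1.3 + 1.1 − 2.3 + 9.9 + 0.0 + 4.6) / 7 = 1.3714%
Mean R_m = (-0.6 − 8.3 + 10.5 − 5.1 + 10.1 + 9.2 + 1.7) / 7 = 2.5000%
Σ(R_i − R̄_i)(R_m − R̄_m) = 119.3200  ⇒  Cov = 119.3200 / 6 = 19.8867
Σ(R_m − R̄_m)² = 351.3000  ⇒  Var(R_m) = 351.3000 / 6 = 58.5500
β = Cov / Var(R_m) = 19.8867 / 58.5500 = 0.3397
MRP = 12.3% − 3.0% = 9.30%
E(R) = R_f + β × MRP = 3.0% + 0.3397 × 9.3% = 6.16%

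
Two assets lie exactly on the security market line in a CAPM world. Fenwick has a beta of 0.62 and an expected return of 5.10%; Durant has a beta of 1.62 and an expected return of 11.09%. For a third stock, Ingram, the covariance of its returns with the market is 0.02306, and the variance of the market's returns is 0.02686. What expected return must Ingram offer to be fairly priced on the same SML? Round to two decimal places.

6.53%

MRP = (11.09% − 5.10%) / (1.62 − 0.62) = 5.9900%
R_f = 5.10% − 0.62 × 5.9900% = 1.3862%
β_Ingram = Cov / Var(R_m) = 0.02306 / 0.02686 = 0.8585
E(R_Ingram) = R_f + β × MRP = 1.3862% + 0.8585 × 5.9900% = 6.53%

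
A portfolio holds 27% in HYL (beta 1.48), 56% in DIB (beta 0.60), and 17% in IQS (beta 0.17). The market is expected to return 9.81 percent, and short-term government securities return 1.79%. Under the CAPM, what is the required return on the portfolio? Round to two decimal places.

7.92%

β_P = Σ w_i β_i = 0.27×1.48 + 0.56×0.60 + 0.17×0.17 = 0.7645
MRP = 9.81% − 1.79% = 8.02%
E(R_P) = R_f + β_P × MRP = 1.79% + 0.7645 × 8.02% = 7.92%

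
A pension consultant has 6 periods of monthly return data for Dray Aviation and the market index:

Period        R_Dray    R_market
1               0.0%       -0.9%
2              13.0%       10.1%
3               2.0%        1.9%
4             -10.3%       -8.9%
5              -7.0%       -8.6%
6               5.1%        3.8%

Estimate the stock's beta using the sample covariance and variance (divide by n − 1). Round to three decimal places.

1.127

Mean R_i = (0.0 + 13.0 + 2.0 − 10.3 − 7.0 + 5.1) / 6 = 0.4667%
Mean R_m = (-0.9 + 10.1 + 1.9 − 8.9 − 8.6 + 3.8) / 6 = -0.4333%
Σ(R_i − R̄_i)(R_m − R̄_m) = 307.5633  ⇒  Cov = 307.5633 / 5 = 61.5127
Σ(R_m − R̄_m)² = 272.9133  ⇒  Var(R_m) = 272.9133 / 5 = 54.5827
β = Cov / Var(R_m) = 61.5127 / 54.5827 = 1.1270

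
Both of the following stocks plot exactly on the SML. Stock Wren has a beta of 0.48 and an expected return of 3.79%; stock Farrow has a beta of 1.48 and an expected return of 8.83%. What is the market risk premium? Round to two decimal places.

Both satisfy E(R) = R_f + β·MRP, so the slope of the SML is
MRP = (8.83% − 3.79%) / (1.48 − 0.48) = 5.04% / 1.00 = 5.0400%

5.04%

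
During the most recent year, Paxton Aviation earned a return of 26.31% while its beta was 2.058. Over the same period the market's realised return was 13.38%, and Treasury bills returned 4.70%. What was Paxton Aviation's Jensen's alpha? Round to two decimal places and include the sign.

+3.75%

Market excess return = 13.38% − 4.70% = 8.68%
CAPM benchmark = R_f + β(R_m − R_f) = 4.70% + 2.058 × 8.68% = 22.56344%
α = actual − benchmark = 26.31% − 22.56344% = +3.75%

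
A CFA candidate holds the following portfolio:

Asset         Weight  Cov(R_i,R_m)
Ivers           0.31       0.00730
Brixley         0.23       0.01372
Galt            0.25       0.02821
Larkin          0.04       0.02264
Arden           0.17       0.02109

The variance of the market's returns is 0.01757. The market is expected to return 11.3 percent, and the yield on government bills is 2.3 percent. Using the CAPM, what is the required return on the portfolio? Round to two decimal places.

10.99%

β_Ivers = 0.00730 / 0.01757 = 0.4155
β_Brixley = 0.01372 / 0.01757 = 0.7809
β_Galt = 0.02821 / 0.01757 = 1.6056
β_Larkin = 0.02264 / 0.01757 = 1.2886
β_Arden = 0.02109 / 0.01757 = 1.2003
β_P = Σ w_i β_i = 0.31×0.4155 + 0.23×0.7809 + 0.25×1.6056 + 0.04×1.2886 + 0.17×1.2003 = 0.9654
MRP = 11.3% − 2.3% = 9.00%
E(R_P) = R_f + β_P × MRP = 2.3% + 0.9654 × 9.0% = 10.99%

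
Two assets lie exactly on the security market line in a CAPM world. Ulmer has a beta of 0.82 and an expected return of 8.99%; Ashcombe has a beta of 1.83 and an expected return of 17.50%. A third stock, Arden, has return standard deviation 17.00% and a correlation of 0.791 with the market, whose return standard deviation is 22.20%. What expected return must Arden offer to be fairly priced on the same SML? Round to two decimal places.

7.18%

MRP = (17.50% − 8.99%) / (1.83 − 0.82) = 8.4257%
R_f = 8.99% − 0.82 × 8.4257% = 2.0809%
β_Arden = ρ·σ_i/σ_m = 0.791 × 17.00 / 22.20 = 0.6057
E(R_Arden) = R_f + β × MRP = 2.0809% + 0.6057 × 8.4257% = 7.18%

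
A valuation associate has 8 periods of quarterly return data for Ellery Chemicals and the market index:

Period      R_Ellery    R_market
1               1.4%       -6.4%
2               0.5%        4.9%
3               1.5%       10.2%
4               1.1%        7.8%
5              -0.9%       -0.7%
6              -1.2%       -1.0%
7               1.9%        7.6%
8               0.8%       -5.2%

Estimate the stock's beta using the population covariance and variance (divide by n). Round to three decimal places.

Mean R_i = (1.4 + 0.5 + 1.5 + 1.1 − 0.9 − 1.2 + 1.9 + 0.8) / 8 = 0.6375%
Mean R_m = (-6.4 + 4.9 + 10.2 + 7.8 − 0.7 − 1.0 + 7.6 − 5.2) / 8 = 2.1500%
Σ(R_i − R̄_i)(R_m − R̄_m) = 18.5150  ⇒  Cov = 18.5150 / 8 = 2.3144
Σ(R_m − R̄_m)² = 279.1600  ⇒  Var(R_m) = 279.1600 / 8 = 34.8950
β = Cov / Var(R_m) = 2.3144 / 34.8950 = 0.0663

0.066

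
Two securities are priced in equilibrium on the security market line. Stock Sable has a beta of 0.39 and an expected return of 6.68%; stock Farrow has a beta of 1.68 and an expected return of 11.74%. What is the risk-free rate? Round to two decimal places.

5.15%

Both satisfy E(R) = R_f + β·MRP, so the slope of the SML is
MRP = (11.74% − 6.68%) / (1.68 − 0.39) = 5.06% / 1.29 = 3.9225%
R_f = E(R_Sable) − β_Sable·MRP = 6.68% − 0.39 × 3.9225% = 5.1502%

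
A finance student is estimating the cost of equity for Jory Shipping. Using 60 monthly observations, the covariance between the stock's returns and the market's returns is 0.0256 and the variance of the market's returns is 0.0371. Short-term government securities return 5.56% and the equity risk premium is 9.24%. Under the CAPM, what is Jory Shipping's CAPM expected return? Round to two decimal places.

11.94%

β = Cov(R_i, R_m) / Var(R_m) = 0.0256 / 0.0371 = 0.6900
E(R) = R_f + β × MRP = 5.56% + 0.6900 × 9.24% = 11.94%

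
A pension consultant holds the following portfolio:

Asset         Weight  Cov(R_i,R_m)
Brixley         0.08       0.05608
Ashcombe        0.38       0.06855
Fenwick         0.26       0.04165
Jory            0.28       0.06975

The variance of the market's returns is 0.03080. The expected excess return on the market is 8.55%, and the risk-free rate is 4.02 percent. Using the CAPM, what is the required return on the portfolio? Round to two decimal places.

β_Brixley = 0.05608 / 0.03080 = 1.8208
β_Ashcombe = 0.06855 / 0.03080 = 2.2256
β_Fenwick = 0.04165 / 0.03080 = 1.3523
β_Jory = 0.06975 / 0.03080 = 2.2646
β_P = Σ w_i β_i = 0.08×1.8208 + 0.38×2.2256 + 0.26×1.3523 + 0.28×2.2646 = 1.9771
E(R_P) = R_f + β_P × MRP = 4.02% + 1.9771 × 8.55% = 20.92%

20.92%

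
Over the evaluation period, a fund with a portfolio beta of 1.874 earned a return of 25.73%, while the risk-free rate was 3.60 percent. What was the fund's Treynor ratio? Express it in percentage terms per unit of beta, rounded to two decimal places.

Treynor = (R_P − R_f) / β_P = (25.73% − 3.60%) / 1.8740 = 22.13% / 1.8740 = 11.81%

11.81%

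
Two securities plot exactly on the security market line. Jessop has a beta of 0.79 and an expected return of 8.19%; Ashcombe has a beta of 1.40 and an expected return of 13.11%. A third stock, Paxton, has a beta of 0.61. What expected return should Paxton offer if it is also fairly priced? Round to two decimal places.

MRP (SML slope) = (13.11% − 8.19%) / (1.40 − 0.79) = 4.92% / 0.61 = 8.0656%
R_f (intercept) = 8.19% − 0.79 × 8.0656% = 1.8182%
E(R_Paxton) = R_f + β × MRP = 1.8182% + 0.61 × 8.0656% = 6.74%

6.74%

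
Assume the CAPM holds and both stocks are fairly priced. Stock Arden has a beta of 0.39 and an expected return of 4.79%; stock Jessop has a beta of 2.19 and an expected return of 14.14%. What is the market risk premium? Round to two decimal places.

Both satisfy E(R) = R_f + β·MRP, so the slope of the SML is
MRP = (14.14% − 4.79%) / (2.19 − 0.39) = 9.35% / 1.80 = 5.1944%

5.19%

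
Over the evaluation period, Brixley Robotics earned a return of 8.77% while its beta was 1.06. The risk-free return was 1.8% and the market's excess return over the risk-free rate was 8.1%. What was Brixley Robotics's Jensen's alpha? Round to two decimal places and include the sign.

CAPM benchmark = R_f + β(R_m − R_f) = 1.8% + 1.06 × 8.1% = 10.3860%
α = actual − benchmark = 8.77% − 10.3860% = -1.62%

-1.62%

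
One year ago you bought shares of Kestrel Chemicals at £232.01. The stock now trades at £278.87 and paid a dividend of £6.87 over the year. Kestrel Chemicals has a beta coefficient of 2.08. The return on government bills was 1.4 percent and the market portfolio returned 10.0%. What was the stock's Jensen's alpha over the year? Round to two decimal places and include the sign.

+3.87%

Realised HPR = (P1 + D1 − P0) / P0 = (278.87 + 6.87 − 232.01) / 232.01 = 53.73 / 232.01 = 23.1585%
MRP = 10.0% − 1.4% = 8.60%
CAPM required = R_f + β·MRP = 1.4% + 2.08 × 8.6% = 19.2880%
α = realised − required = 23.1585% − 19.2880% = +3.87%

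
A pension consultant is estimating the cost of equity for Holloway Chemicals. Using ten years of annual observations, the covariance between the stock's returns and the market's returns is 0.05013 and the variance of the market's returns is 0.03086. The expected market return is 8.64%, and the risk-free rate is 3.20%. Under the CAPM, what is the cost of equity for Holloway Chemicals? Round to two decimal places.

12.04%

β = Cov(R_i, R_m) / Var(R_m) = 0.05013 / 0.03086 = 1.6244
MRP = 8.64% − 3.20% = 5.44%
E(R) = R_f + β × MRP = 3.20% + 1.6244 × 5.44% = 12.04%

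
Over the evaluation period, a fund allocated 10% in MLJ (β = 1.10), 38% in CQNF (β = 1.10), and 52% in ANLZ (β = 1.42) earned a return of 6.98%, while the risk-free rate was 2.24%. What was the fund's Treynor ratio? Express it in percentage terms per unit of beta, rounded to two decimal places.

3.74%

β_P = 0.10×1.10 + 0.38×1.10 + 0.52×1.42 = 1.2664
Treynor = (R_P − R_f) / β_P = (6.98% − 2.24%) / 1.2664 = 4.74% / 1.2664 = 3.74%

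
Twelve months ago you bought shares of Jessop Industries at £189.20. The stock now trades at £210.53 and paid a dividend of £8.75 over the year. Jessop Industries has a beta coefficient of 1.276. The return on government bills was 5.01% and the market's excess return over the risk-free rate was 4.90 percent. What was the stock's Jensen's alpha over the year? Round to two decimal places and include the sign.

+4.64%

Realised HPR = (P1 + D1 − P0) / P0 = (210.53 + 8.75 − 189.20) / 189.20 = 30.08 / 189.20 = 15.8985%
CAPM required = R_f + β·MRP = 5.01% + 1.276 × 4.90% = 11.26240%
α = realised − required = 15.8985% − 11.26240% = +4.64%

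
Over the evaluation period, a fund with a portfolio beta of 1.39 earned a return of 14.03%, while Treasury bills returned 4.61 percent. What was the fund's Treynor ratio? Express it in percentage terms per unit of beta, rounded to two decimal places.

Treynor = (R_P − R_f) / β_P = (14.03% − 4.61%) / 1.3900 = 9.42% / 1.3900 = 6.78%

6.78%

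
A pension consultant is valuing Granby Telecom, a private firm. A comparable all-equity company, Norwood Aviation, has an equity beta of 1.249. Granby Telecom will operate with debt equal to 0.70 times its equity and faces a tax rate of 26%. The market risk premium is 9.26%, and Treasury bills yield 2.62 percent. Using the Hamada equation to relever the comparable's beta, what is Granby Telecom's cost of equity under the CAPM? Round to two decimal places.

β_L = β_U × [1 + (1 − t)(D/E)] = 1.249 × [1 + (1 − 0.26) × 0.70]
    = 1.249 × [1 + 0.74 × 0.70] = 1.249 × 1.5180 = 1.8960
E(R) = R_f + β_L × MRP = 2.62% + 1.8960 × 9.26% = 20.18%

20.18%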